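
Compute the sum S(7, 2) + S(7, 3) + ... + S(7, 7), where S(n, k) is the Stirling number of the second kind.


By definition, S(n, k) counts partitions of an n-set into exactly k nonempty blocks.
Computing row n = 7 for k = 2..7:
S(7, k): 63, 301, 350, 140, 21, 1
Sum = 876.

876


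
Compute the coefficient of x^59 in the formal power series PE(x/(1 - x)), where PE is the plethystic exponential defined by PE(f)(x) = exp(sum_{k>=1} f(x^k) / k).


For f(x) = x/(1 - x) we have
sum_{k>=1} f(x^k) / k = sum_{k>=1} (1/k) * x^k / (1 - x^k) = sum_{k, m >= 1} x^(k m) / k,
which after exponentiating simplifies to
PE(x/(1 - x)) = prod_{k>=1} 1 / (1 - x^k).
This is the generating function for the partition function p(n), so the coefficient of x^59 is p(59).
Computing p(59) by dynamic programming over parts 1, 2, ..., 59: p(59) = 831820.

831820


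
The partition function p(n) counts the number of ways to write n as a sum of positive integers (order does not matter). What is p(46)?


Using the generating function prod_{k>=1} 1/(1-x^k), we compute p(46).
By dynamic programming over parts 1 through 46:
p(46) = 105558

105558


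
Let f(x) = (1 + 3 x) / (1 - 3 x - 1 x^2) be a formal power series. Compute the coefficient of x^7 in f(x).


Write f(x) = sum_{k>=0} a_k x^k. Multiplying both sides by 1 - 3 x - 1 x^2 gives
(1 - 3 x - 1 x^2) sum_{k>=0} a_k x^k = 1 + 3 x.
Matching coefficients:
 x^0: a_0 = 1
 x^1: a_1 - 3 a_0 = 3  =>  a_1 = 3*1 + 3 = 6
 x^k (k >= 2): a_k = 3 a_{k-1} + 1 a_{k-2}.
Iterating: a_2 = 19, a_3 = 63, a_4 = 208, a_5 = 687, a_6 = 2269, a_7 = 7494.
So the coefficient of x^7 is 7494.

7494


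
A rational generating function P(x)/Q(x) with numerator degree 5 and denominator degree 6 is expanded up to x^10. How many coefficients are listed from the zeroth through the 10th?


Expanding up to x^10 gives the coefficients for x^0, x^1, ..., x^10.
That is 10 + 1 = 11 coefficients in total.

11


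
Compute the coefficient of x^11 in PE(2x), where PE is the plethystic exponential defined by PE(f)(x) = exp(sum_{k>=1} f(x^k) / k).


With f(x) = 2x, the exponent is sum_{k>=1} 2 x^k / k = 2 * (-ln(1 - x)). Exponentiating:
PE(2x) = exp(-2 ln(1 - x)) = 1/(1 - x)^2.
By the negative binomial expansion, [x^n] 1/(1 - x)^2 = C(n + 1, 1).
For n = 11: C(12, 1) = 12.

12


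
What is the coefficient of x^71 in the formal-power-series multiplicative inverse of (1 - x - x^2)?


Let the inverse be f(x) = sum_{k>=0} a_k x^k. From f(x) * (1 - x - x^2) = 1 and matching coefficients:
 x^0: a_0 = 1.
 x^1: a_1 - a_0 = 0, so a_1 = 1.
 x^k (k >= 2): a_k - a_{k-1} - a_{k-2} = 0, i.e. a_k = a_{k-1} + a_{k-2}.
This is the Fibonacci-type recurrence shifted so that a_0 = a_1 = 1.
Iterating: a_0=1, a_1=1, a_2=2, a_3=3, a_4=5, a_5=8, a_6=13, a_7=21, a_8=34, a_9=55, ...
a_71 = 498454011879264.

498454011879264


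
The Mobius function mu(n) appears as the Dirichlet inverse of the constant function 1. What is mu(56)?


56 has a squared prime factor, so mu(56) = 0.
Factorization reveals a repeated prime.

0


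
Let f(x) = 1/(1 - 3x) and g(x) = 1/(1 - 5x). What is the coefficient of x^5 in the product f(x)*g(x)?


The coefficient of x^n in f*g is the Cauchy product: sum_{k=0}^{n} a^k * b^(n-k).
With a=3, b=5, n=5:
sum_{k=0}^{5} 3^k * 5^(5-k)
= 7448

7448


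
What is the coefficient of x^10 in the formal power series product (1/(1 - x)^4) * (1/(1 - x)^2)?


Combine the factors: (1/(1 - x)^4) * (1/(1 - x)^2) = 1/(1 - x)^6.
Then use 1/(1 - x)^r = sum_{k>=0} C(k + r - 1, r - 1) x^k with r = 6 and k = 10:
C(15, 5) = 3003.

3003


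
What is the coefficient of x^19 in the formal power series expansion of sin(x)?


The Maclaurin series is sin(t) = sum_{k>=0} (-1)^k t^(2k+1) / (2k+1)!, so substituting t = x, only odd powers of x are nonzero, with coefficient of x^(2k+1) equal to (-1)^k / (2k+1)!.
Write 19 = 2*9 + 1, giving the coefficient (-1)^9 / 19! = -1/121645100408832000 = -1/121645100408832000.

-1/121645100408832000


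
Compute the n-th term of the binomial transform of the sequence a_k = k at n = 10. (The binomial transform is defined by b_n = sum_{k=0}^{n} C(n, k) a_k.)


With a_k = k, b_n = sum_{k=0}^{n} C(n, k) k. Using k * C(n, k) = n * C(n-1, k-1) gives b_n = n * sum_{k>=1} C(n-1, k-1) = n * 2^(n-1).
For n = 10: 10 * 2^9 = 10 * 512 = 5120.

5120


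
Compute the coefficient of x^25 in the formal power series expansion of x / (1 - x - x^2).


Let f(x) = sum_{k>=0} a_k x^k. Multiplying f(x) * (1 - x - x^2) = x and matching coefficients gives a_0 = 0, a_1 = 1, and a_k = a_{k-1} + a_{k-2} for k >= 2. These are the Fibonacci numbers F_k.
Iterating from F_0 = 0, F_1 = 1:
F_0=0, F_1=1, F_2=1, F_3=2, F_4=3, F_5=5, F_6=8, F_7=13, F_8=21, F_9=34, ...
F_25 = 75025.

75025


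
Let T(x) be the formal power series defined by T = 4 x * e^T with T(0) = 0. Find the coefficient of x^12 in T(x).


Apply the Lagrange inversion formula: if T = 4 x * phi(T) with phi(t) = e^t, then
[x^n] T = 4^n * (1/n) [t^(n-1)] phi(t)^n = 4^n * (1/n) [t^(n-1)] e^(n t) = 4^n * (1/n) * n^(n-1) / (n-1)! = 4^n * n^(n-1) / n!.
When c = 1 this is the Cayley count of rooted labeled trees on n vertices, divided by n!.
For n = 12: 4^12 * 12^11 / 12! = 16777216 * 743008370688/479001600 = 50096498540544/1925.

50096498540544/1925


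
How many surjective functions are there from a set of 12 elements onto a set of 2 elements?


By inclusion-exclusion on which target elements are missed, the number of surjections from an n-set onto a k-set is
surj(n, k) = sum_{j=0}^{k} (-1)^j C(k, j) (k - j)^n.
Equivalently surj(n, k) = k! * S(n, k), where S(n, k) is the Stirling number of the second kind.
For n = 12, k = 2:
S(12, 2) = 2047, so
surj = 2! * 2047 = 2 * 2047 = 4094.

4094


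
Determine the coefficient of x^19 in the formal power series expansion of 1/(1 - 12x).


The geometric series identity gives 1/(1 - c x) = sum_{k>=0} c^k x^k, so the coefficient of x^k is c^k.
Here c = 12 and k = 19.
Computing: 12^19 = 319479999370622926848

319479999370622926848


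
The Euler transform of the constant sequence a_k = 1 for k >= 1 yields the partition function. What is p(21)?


The Euler transform converts the sequence a_k = 1 into the number of integer partitions.
Using the recurrence or dynamic programming:
p(21) = 792

792


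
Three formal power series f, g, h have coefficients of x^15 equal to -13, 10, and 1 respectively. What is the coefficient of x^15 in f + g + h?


Series addition is componentwise:
-13 + 10 + 1
= -2

-2


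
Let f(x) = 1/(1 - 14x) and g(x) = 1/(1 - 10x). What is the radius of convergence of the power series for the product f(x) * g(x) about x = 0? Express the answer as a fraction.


The radius of 1/(1 - 14x) is 1/14 (nearest singularity at x = 1/14), and the radius of 1/(1 - 10x) is 1/10.
The product f(x)*g(x) = 1/((1 - 14x)(1 - 10x)) has singularities at both 1/14 and 1/10, so its radius of convergence is the distance to the nearest one:
min(1/14, 1/10) = 1/14.

1/14


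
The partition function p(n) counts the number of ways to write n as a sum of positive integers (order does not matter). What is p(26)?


Using the generating function prod_{k>=1} 1/(1-x^k), we compute p(26).
By dynamic programming over parts 1 through 26:
p(26) = 2436

2436


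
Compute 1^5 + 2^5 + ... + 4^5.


This power sum has a closed form given by Faulhaber's formula
sum_{k=1}^{m} k^p = (1 / (p + 1)) * sum_{j=0}^{p} C(p + 1, j) B_j m^(p + 1 - j),
but for small m direct computation is fastest:
1 + 32 + 243 + 1024 = 1300.

1300


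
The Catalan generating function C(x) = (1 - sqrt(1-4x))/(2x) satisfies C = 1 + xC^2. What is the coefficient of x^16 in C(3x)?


Substituting x -> 3x scales the n-th coefficient by 3^n, so [x^16] C(3x) = 3^16 * C_16.
C_16 = C(2*16, 16)/(17) = 601080390/17 = 35357670.
So 3^16 * 35357670 = 43046721 * 35357670 = 1522031755700070.

1522031755700070


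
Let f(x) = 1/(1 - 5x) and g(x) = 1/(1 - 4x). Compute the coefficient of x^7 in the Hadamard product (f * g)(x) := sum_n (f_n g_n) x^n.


f has coefficients f_k = 5^k and g has coefficients g_k = 4^k, so the Hadamard product has coefficient (f*g)_k = 5^k * 4^k = 20^k.
For k = 7: 20^7 = 1280000000.

1280000000


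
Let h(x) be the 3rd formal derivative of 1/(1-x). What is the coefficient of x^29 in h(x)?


Differentiating 3 times: d^3/dx^3 [1/(1-x)] = 3!/(1-x)^4.
The expansion 1/(1-x)^4 = sum_{k>=0} C(k+3, 3) x^k, so the coefficient of x^n in 3!/(1-x)^4 is 3! * C(n+3, 3).
For n = 29: 6 * C(32, 3) = 6 * 4960 = 29760

29760


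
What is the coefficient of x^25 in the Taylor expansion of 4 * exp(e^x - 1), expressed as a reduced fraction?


exp(e^x - 1) = sum_{k>=0} Bell_k x^k / k!, where Bell_k is the k-th Bell number.
So the coefficient of x^25 is 4 * Bell_25 / 25!.
Computing: Bell_25 = 4638590332229999353 and 25! = 15511210043330985984000000, giving
4 * 4638590332229999353/15511210043330985984000000 = 356814640940769181/298292500833288192000000.

356814640940769181/298292500833288192000000


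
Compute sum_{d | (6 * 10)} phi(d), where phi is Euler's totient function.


First, 6 * 10 = 60. One classical identity is sum_{d | n} phi(d) = n (each k in [1, n] has a unique gcd with n, and among the k's with gcd(k, n) = n/d there are phi(d) of them). So the sum equals 60. We also verify directly:
Divisors of 60: 1, 2, 3, 4, 5, 6, 10, 12, 15, 20, 30, 60.
phi values: 1, 1, 2, 2, 4, 2, 4, 4, 8, 8, 8, 16.
Sum = 60.

60


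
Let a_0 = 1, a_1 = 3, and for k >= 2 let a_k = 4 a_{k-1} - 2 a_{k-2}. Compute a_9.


Iterating the recurrence forward:
a_0 = 1
a_1 = 3
a_2 = 4*3 - 2*1 = 10
a_3 = 4*10 - 2*3 = 34
a_4 = 4*34 - 2*10 = 116
a_5 = 4*116 - 2*34 = 396
a_6 = 4*396 - 2*116 = 1352
a_7 = 4*1352 - 2*396 = 4616
a_8 = 4*4616 - 2*1352 = 15760
a_9 = 4*15760 - 2*4616 = 53808
So a_9 = 53808.

53808


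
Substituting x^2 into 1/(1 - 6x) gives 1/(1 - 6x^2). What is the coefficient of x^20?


The coefficient of x^(2m) in 1/(1 - 6x^2) is 6^m.
With n = 20 = 2*10, the coefficient is 6^10 = 60466176.

60466176


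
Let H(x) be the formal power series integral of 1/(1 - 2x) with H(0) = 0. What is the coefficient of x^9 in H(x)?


1/(1 - 2x) = sum_{k>=0} 2^k x^k. Integrating termwise with H(0) = 0:
H(x) = sum_{k>=0} 2^k x^(k+1) / (k+1) = sum_{m>=1} 2^(m-1) x^m / m.
For m = 9: 2^8/9 = 256/9 = 256/9.

256/9


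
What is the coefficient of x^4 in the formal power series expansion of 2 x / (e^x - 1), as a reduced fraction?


The exponential generating function for Bernoulli numbers is
x / (e^x - 1) = sum_{k>=0} B_k x^k / k!.
So the coefficient of x^4 in 2 x / (e^x - 1) is 2 B_4 / 4!.
Computing: B_4 = -1/30, 4! = 24, giving
2 * -1/30 / 24 = -1/360.

-1/360


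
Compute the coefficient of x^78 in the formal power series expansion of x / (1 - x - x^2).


Let f(x) = sum_{k>=0} a_k x^k. Multiplying f(x) * (1 - x - x^2) = x and matching coefficients gives a_0 = 0, a_1 = 1, and a_k = a_{k-1} + a_{k-2} for k >= 2. These are the Fibonacci numbers F_k.
Iterating from F_0 = 0, F_1 = 1:
F_0=0, F_1=1, F_2=1, F_3=2, F_4=3, F_5=5, F_6=8, F_7=13, F_8=21, F_9=34, ...
F_78 = 8944394323791464.

8944394323791464


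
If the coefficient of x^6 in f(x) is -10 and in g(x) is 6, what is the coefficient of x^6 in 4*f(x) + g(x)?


Scalar multiplication scales coefficients: 4 * -10 = -40.
Then add the g coefficient: -40 + 6
= -34

-34


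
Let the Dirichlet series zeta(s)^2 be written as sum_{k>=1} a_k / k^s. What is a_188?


The Dirichlet convolution of the constant function 1 with itself gives (1 * 1)(k) = sum_{d | k} 1 = d(k), the number of positive divisors of k.
Since zeta(s) = sum_{k>=1} 1/k^s, we have zeta(s)^2 = sum_{k>=1} d(k)/k^s, so a_k = d(k).
For k = 188: the divisors are 1, 2, 4, 47, 94, 188.
Count = 6.

6


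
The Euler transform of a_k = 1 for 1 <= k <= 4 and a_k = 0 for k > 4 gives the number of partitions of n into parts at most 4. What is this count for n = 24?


Partitions of 24 into parts at most 4:
Using generating function (1-x)^(-1)(1-x^2)^(-1)...(1-x^4)^(-1),
the coefficient of x^24 = 169

169


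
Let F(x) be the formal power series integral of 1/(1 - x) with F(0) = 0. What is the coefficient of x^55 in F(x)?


1/(1 - x) = sum_{k>=0} x^k. Integrating termwise and using F(0) = 0 gives
F(x) = sum_{k>=0} x^(k+1) / (k+1) = sum_{m>=1} x^m / m = -ln(1 - x).
So the coefficient of x^55 is 1/55 = 1/55.

1/55


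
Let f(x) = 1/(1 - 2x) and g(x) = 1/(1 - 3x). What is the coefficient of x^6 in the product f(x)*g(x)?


The coefficient of x^n in f*g is the Cauchy product: sum_{k=0}^{n} a^k * b^(n-k).
With a=2, b=3, n=6:
sum_{k=0}^{6} 2^k * 3^(6-k)
= 2059

2059


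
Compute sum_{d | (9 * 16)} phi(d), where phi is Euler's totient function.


First, 9 * 16 = 144. One classical identity is sum_{d | n} phi(d) = n (each k in [1, n] has a unique gcd with n, and among the k's with gcd(k, n) = n/d there are phi(d) of them). So the sum equals 144. We also verify directly:
Divisors of 144: 1, 2, 3, 4, 6, 8, 9, 12, 16, 18, 24, 36, 48, 72, 144.
phi values: 1, 1, 2, 2, 2, 4, 6, 4, 8, 6, 8, 12, 16, 24, 48.
Sum = 144.

144


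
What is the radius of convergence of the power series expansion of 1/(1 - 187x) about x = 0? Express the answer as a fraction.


Expanding 1/(1 - 187x) = sum_{k>=0} 187^k x^k, the series converges when |187x| < 1, i.e., |x| < 1/187.
So the radius of convergence is 1/187 = 1/187.

1/187


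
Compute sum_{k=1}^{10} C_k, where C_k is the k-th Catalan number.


C_1 through C_10: 1, 2, 5, 14, 42, 132, 429, 1430, 4862, 16796
Sum = 1 + 2 + 5 + 14 + 42 + 132 + 429 + 1430 + 4862 + 16796
= 23713

23713


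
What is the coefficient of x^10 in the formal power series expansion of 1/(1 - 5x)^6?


The general identity 1/(1 - c x)^r = sum_{k>=0} c^k C(k + r - 1, r - 1) x^k follows by substituting y = c x into 1/(1 - y)^r = sum_{k>=0} C(k + r - 1, r - 1) y^k.
For c = 5, r = 6, k = 10:
5^10 * C(15, 5) = 9765625 * 3003 = 29326171875.

29326171875


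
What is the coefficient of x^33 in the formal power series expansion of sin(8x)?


The Maclaurin series is sin(t) = sum_{k>=0} (-1)^k t^(2k+1) / (2k+1)!, so substituting t = 8x, only odd powers of x are nonzero, with coefficient of x^(2k+1) equal to (-1)^k 8^(2k+1) / (2k+1)!.
Write 33 = 2*16 + 1, giving the coefficient (-1)^16 * 8^33 / 33! = 633825300114114700748351602688/8683317618811886495518194401280000000 = 295147905179352825856/4043484860477916195764296875.

295147905179352825856/4043484860477916195764296875


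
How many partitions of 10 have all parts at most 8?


Using the generating function (1-x)^(-1)(1-x^2)^(-1)...(1-x^8)^(-1),
the coefficient of x^10 counts these restricted partitions.
Result = 40

40


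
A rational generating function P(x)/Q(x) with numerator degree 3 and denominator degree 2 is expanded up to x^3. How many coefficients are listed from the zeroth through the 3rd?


Expanding up to x^3 gives the coefficients for x^0, x^1, ..., x^3.
That is 3 + 1 = 4 coefficients in total.

4


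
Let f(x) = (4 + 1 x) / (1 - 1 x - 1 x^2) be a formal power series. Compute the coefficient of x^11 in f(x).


Write f(x) = sum_{k>=0} a_k x^k. Multiplying both sides by 1 - 1 x - 1 x^2 gives
(1 - 1 x - 1 x^2) sum_{k>=0} a_k x^k = 4 + 1 x.
Matching coefficients:
 x^0: a_0 = 4
 x^1: a_1 - 1 a_0 = 1  =>  a_1 = 1*4 + 1 = 5
 x^k (k >= 2): a_k = 1 a_{k-1} + 1 a_{k-2}.
Iterating: a_2 = 9, a_3 = 14, a_4 = 23, a_5 = 37, a_6 = 60, a_7 = 97, a_8 = 157, a_9 = 254, a_10 = 411, a_11 = 665.
So the coefficient of x^11 is 665.

665


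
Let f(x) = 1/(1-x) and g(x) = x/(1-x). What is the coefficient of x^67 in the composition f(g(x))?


First simplify the composition: f(g(x)) = 1/(1 - x/(1-x)) = (1-x)/((1-x) - x) = (1-x)/(1-2x).
Now extract the coefficient. Write (1-x)/(1-2x) = 1/(1-2x) - x/(1-2x).
The coefficient of x^n in 1/(1-2x) is 2^n, and in x/(1-2x) is 2^(n-1) (for n >= 1).
So the coefficient of x^67 is 2^67 - 2^66 = 147573952589676412928 - 73786976294838206464 = 73786976294838206464.

73786976294838206464


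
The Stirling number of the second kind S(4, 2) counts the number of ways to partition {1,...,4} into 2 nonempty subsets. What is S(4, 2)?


Using the explicit formula S(n,k) = (1/k!) sum_{j=0}^{k} (-1)^(k-j) C(k,j) j^n:
S(4, 2) = 7
Equivalently, S(n,k) is n! times the coefficient of x^n in the EGF (e^x - 1)^k / k!.

7


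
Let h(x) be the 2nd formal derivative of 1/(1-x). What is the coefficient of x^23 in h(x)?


Differentiating 2 times: d^2/dx^2 [1/(1-x)] = 2!/(1-x)^3.
The expansion 1/(1-x)^3 = sum_{k>=0} C(k+2, 2) x^k, so the coefficient of x^n in 2!/(1-x)^3 is 2! * C(n+2, 2).
For n = 23: 2 * C(25, 2) = 2 * 300 = 600

600


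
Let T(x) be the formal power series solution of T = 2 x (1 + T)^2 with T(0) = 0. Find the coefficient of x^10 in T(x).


Apply the Lagrange inversion formula: if T = 2 x * phi(T) with phi(t) = (1 + t)^2, then [x^n] T = 2^n * (1/n) [t^(n-1)] phi(t)^n = 2^n * (1/n) [t^(n-1)] (1 + t)^(2n) = 2^n * (1/n) C(2n, n-1).
Using the identity C(2n, n-1) = C(2n, n) * n / (n+1), the unscaled factor equals C(2n, n) / (n+1) = C_n, the n-th Catalan number.
For n = 10: C_10 = C(20, 10) / 11 = 184756/11 = 16796.
With the 2^10 = 1024 factor, the coefficient is 1024 * 16796 = 17199104.

17199104


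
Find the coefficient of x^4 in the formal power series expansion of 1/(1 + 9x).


Write 1/(1 + c x) = 1/(1 - (-c) x) and apply the geometric-series identity
1/(1 - y) = sum_{k>=0} y^k to get 1/(1 + c x) = sum_{k>=0} (-c)^k x^k.
So the coefficient of x^k is (-c)^k = (-1)^k * c^k.
Here c = 9 and k = 4:
(-9)^4 = 1 * 6561 = 6561

6561


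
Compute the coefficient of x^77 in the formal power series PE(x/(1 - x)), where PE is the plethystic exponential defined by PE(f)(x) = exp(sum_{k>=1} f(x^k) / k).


For f(x) = x/(1 - x) we have
sum_{k>=1} f(x^k) / k = sum_{k>=1} (1/k) * x^k / (1 - x^k) = sum_{k, m >= 1} x^(k m) / k,
which after exponentiating simplifies to
PE(x/(1 - x)) = prod_{k>=1} 1 / (1 - x^k).
This is the generating function for the partition function p(n), so the coefficient of x^77 is p(77).
Computing p(77) by dynamic programming over parts 1, 2, ..., 77: p(77) = 10619863.

10619863


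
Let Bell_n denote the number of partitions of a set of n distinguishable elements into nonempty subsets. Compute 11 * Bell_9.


Bell_9 can be computed from the Bell triangle or from Dobinski's identity Bell_n = (1/e) * sum_{k>=0} k^n / k!.
Computing Bell_9 = 21147.
Then 11 * 21147 = 232617.

232617


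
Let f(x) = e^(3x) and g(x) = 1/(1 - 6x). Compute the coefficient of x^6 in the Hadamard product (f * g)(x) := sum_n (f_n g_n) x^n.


Expanding: f_k = 3^k/k! (from e^(3x)) and g_k = 6^k (from 1/(1 - 6x)). So the Hadamard coefficient (f * g)_k = 3^k 6^k / k! = (18)^k / k!.
For k = 6: 18^6/6! = 34012224/720 = 236196/5.

236196/5


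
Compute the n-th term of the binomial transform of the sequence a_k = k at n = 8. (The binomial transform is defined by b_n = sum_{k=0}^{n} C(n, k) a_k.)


With a_k = k, b_n = sum_{k=0}^{n} C(n, k) k. Using k * C(n, k) = n * C(n-1, k-1) gives b_n = n * sum_{k>=1} C(n-1, k-1) = n * 2^(n-1).
For n = 8: 8 * 2^7 = 8 * 128 = 1024.

1024


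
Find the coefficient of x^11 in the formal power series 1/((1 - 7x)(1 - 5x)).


By partial fractions or Cauchy convolution:
The coefficient equals sum_{k=0}^{11} 7^k * 5^(11-k).
= 6798573288

6798573288


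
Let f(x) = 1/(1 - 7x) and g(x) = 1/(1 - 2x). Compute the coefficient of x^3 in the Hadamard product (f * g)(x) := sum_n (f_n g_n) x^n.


f has coefficients f_k = 7^k and g has coefficients g_k = 2^k, so the Hadamard product has coefficient (f*g)_k = 7^k * 2^k = 14^k.
For k = 3: 14^3 = 2744.

2744


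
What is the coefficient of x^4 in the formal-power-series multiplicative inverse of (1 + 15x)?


The inverse is 1/(1 + 15x). Apply the geometric identity 1/(1 - y) = sum_{k>=0} y^k with y = -15x:
1/(1 + 15x) = sum_{k>=0} (-15)^k x^k.
So the coefficient of x^4 is (-15)^4 = 50625.

50625


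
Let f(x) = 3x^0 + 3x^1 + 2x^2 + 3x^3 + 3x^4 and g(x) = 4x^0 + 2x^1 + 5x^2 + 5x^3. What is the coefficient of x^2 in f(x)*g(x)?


Cauchy product at x^2:
3*5 + 3*2 + 2*4
= 29

29


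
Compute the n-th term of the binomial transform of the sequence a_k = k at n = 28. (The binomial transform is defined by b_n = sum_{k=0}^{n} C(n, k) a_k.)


With a_k = k, b_n = sum_{k=0}^{n} C(n, k) k. Using k * C(n, k) = n * C(n-1, k-1) gives b_n = n * sum_{k>=1} C(n-1, k-1) = n * 2^(n-1).
For n = 28: 28 * 2^27 = 28 * 134217728 = 3758096384.

3758096384


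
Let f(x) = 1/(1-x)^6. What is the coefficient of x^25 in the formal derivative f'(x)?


Differentiate: d/dx [ 1/(1-x)^r ] = r / (1-x)^(r+1).
Here r = 6, so f'(x) = 6 / (1-x)^7.
The expansion of 1/(1-x)^(r+1) has coefficient of x^n equal to C(n+r, r).
So the coefficient of x^25 in f'(x) is
6 * C(31, 6) = 6 * 736281 = 4417686

4417686


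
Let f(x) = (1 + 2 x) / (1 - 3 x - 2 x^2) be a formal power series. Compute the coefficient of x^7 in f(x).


Write f(x) = sum_{k>=0} a_k x^k. Multiplying both sides by 1 - 3 x - 2 x^2 gives
(1 - 3 x - 2 x^2) sum_{k>=0} a_k x^k = 1 + 2 x.
Matching coefficients:
 x^0: a_0 = 1
 x^1: a_1 - 3 a_0 = 2  =>  a_1 = 3*1 + 2 = 5
 x^k (k >= 2): a_k = 3 a_{k-1} + 2 a_{k-2}.
Iterating: a_2 = 17, a_3 = 61, a_4 = 217, a_5 = 773, a_6 = 2753, a_7 = 9805.
So the coefficient of x^7 is 9805.

9805


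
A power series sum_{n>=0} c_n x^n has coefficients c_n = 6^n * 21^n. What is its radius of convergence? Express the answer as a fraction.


By the root test (Cauchy-Hadamard), the radius is R = 1 / limsup_n |c_n|^(1/n).
Here |c_n|^(1/n) = (6^n * 21^n)^(1/n) = 6 * 21 = 126 for all n.
So R = 1/126 = 1/126.

1/126


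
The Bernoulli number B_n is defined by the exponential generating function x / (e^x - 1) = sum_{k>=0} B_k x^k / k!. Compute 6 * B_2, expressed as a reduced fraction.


Bernoulli numbers can also be computed recursively via B_0 = 1 and sum_{j=0}^{m} C(m+1, j) B_j = 0 for m >= 1. Odd-index Bernoulli numbers vanish for k >= 3.
Computing B_2 = 1/6, so 6 * B_2 = 6 * 1/6 = 1.

1


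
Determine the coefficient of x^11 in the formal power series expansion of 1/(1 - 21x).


The geometric series identity gives 1/(1 - c x) = sum_{k>=0} c^k x^k, so the coefficient of x^k is c^k.
Here c = 21 and k = 11.
Computing: 21^11 = 350277500542221

350277500542221


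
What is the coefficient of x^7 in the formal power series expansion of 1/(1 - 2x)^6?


The general identity 1/(1 - c x)^r = sum_{k>=0} c^k C(k + r - 1, r - 1) x^k follows by substituting y = c x into 1/(1 - y)^r = sum_{k>=0} C(k + r - 1, r - 1) y^k.
For c = 2, r = 6, k = 7:
2^7 * C(12, 5) = 128 * 792 = 101376.

101376


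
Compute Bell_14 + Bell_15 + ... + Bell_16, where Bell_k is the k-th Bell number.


Recall Bell_k counts set partitions of a k-set (with Bell_0 = 1 by convention).
Bell_14 through Bell_16: 190899322, 1382958545, 10480142147
Sum = 190899322 + 1382958545 + 10480142147 = 12054000014.

12054000014


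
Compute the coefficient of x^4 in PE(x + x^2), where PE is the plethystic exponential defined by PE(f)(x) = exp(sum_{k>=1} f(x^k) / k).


With f(x) = x + x^2, the exponent is sum_{k>=1} (x^k + x^(2k)) / k = -ln(1 - x) - ln(1 - x^2). Exponentiating:
PE(x + x^2) = 1 / ((1 - x)(1 - x^2)).
This is the generating function for partitions of n into parts of size 1 or 2. The number of 2's can be any j in 0..2, and the rest are 1's, so
[x^4] = floor(4/2) + 1 = 3.

3


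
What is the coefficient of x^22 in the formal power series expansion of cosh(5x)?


The Maclaurin series is cosh(t) = sum_{m>=0} t^(2m) / (2m)!, so substituting t = 5x, only even powers of x are nonzero, with coefficient of x^(2m) equal to 5^(2m) / (2m)!.
For x^22 the coefficient is 5^22/22! = 2384185791015625/1124000727777607680000 = 3814697265625/1798401164444172288.

3814697265625/1798401164444172288


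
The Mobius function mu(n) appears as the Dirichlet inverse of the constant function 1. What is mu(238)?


238 = 2 * 7 * 17 (all distinct primes).
mu(238) = (-1)^3 = -1

-1


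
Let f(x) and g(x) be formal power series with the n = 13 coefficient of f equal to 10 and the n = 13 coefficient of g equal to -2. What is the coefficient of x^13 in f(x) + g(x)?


Addition of formal power series is termwise.
The coefficient of x^13 in f + g = 10 + -2
= 8

8


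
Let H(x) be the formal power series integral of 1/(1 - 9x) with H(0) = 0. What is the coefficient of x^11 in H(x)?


1/(1 - 9x) = sum_{k>=0} 9^k x^k. Integrating termwise with H(0) = 0:
H(x) = sum_{k>=0} 9^k x^(k+1) / (k+1) = sum_{m>=1} 9^(m-1) x^m / m.
For m = 11: 9^10/11 = 3486784401/11 = 3486784401/11.

3486784401/11


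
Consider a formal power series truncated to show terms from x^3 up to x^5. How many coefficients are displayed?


From x^3 to x^5 inclusive, the count is 5 - 3 + 1 = 3.

3


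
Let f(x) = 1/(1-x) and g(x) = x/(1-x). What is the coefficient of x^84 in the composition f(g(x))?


First simplify the composition: f(g(x)) = 1/(1 - x/(1-x)) = (1-x)/((1-x) - x) = (1-x)/(1-2x).
Now extract the coefficient. Write (1-x)/(1-2x) = 1/(1-2x) - x/(1-2x).
The coefficient of x^n in 1/(1-2x) is 2^n, and in x/(1-2x) is 2^(n-1) (for n >= 1).
So the coefficient of x^84 is 2^84 - 2^83 = 19342813113834066795298816 - 9671406556917033397649408 = 9671406556917033397649408.

9671406556917033397649408


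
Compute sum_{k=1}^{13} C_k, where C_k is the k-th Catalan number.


C_1 through C_13: 1, 2, 5, 14, 42, 132, 429, 1430, 4862, 16796, 58786, 208012, 742900
Sum = 1 + 2 + 5 + 14 + 42 + 132 + 429 + 1430 + 4862 + 16796 + 58786 + 208012 + 742900
= 1033411

1033411


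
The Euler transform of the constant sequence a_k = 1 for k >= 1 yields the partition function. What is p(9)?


The Euler transform converts the sequence a_k = 1 into the number of integer partitions.
Using the recurrence or dynamic programming:
p(9) = 30

30


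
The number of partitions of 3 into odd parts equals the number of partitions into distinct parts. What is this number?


Computing partitions of 3 into odd parts (1, 3, 5, ...):
Using the generating function prod_{k>=0} 1/(1-x^(2k+1)),
the count is 2

2


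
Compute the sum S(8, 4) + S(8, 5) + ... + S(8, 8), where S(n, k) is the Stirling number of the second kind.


By definition, S(n, k) counts partitions of an n-set into exactly k nonempty blocks.
Computing row n = 8 for k = 4..8:
S(8, k): 1701, 1050, 266, 28, 1
Sum = 3046.

3046


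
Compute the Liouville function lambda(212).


The Liouville function is lambda(k) = (-1)^Omega(k), where Omega(k) counts the prime factors of k with multiplicity.
Factoring: 212 = 2 * 2 * 53, so Omega(212) = 3.
lambda(212) = (-1)^3 = -1.

-1


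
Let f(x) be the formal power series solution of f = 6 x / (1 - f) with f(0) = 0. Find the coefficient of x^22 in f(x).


Apply Lagrange inversion: f = 6 x * phi(f) with phi(t) = 1/(1 - t), so
[x^n] f = 6^n * (1/n) [t^(n-1)] phi(t)^n = 6^n * (1/n) [t^(n-1)] (1 - t)^(-n) = 6^n * (1/n) C(2n - 2, n - 1) = 6^n * C_{n-1}.
For n = 22: C_21 = C(42, 21) / 22 = 538257874440/22 = 24466267020.
With the 6^22 = 131621703842267136 factor, the coefficient is 131621703842267136 * 24466267020 = 3220291751832267711546654720.

3220291751832267711546654720


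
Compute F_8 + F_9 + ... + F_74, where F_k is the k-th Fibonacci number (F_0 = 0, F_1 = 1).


Use the identity sum_{k=0}^{N} F_k = F_{N+2} - 1 (which follows from F_{k+2} - F_{k+1} = F_k). Then
sum_{k=8}^{74} F_k = (F_{76} - 1) - (F_{9} - 1) = F_{76} - F_{9}.
Computing: F_{76} = 3416454622906707, F_{9} = 34, so
Sum = 3416454622906707 - 34 = 3416454622906673.

3416454622906673


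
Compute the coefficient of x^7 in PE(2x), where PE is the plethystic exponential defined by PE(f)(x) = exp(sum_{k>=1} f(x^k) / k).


With f(x) = 2x, the exponent is sum_{k>=1} 2 x^k / k = 2 * (-ln(1 - x)). Exponentiating:
PE(2x) = exp(-2 ln(1 - x)) = 1/(1 - x)^2.
By the negative binomial expansion, [x^n] 1/(1 - x)^2 = C(n + 1, 1).
For n = 7: C(8, 1) = 8.

8


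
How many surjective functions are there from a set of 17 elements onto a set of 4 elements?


By inclusion-exclusion on which target elements are missed, the number of surjections from an n-set onto a k-set is
surj(n, k) = sum_{j=0}^{k} (-1)^j C(k, j) (k - j)^n.
Equivalently surj(n, k) = k! * S(n, k), where S(n, k) is the Stirling number of the second kind.
For n = 17, k = 4:
S(17, 4) = 694337290, so
surj = 4! * 694337290 = 24 * 694337290 = 16664094960.

16664094960


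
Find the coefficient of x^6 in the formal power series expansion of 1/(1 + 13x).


Write 1/(1 + c x) = 1/(1 - (-c) x) and apply the geometric-series identity
1/(1 - y) = sum_{k>=0} y^k to get 1/(1 + c x) = sum_{k>=0} (-c)^k x^k.
So the coefficient of x^k is (-c)^k = (-1)^k * c^k.
Here c = 13 and k = 6:
(-13)^6 = 1 * 4826809 = 4826809

4826809


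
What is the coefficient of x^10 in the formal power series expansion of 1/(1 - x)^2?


The expansion 1/(1 - x)^r = sum_{k>=0} C(k + r - 1, r - 1) x^k follows from the multiset / negative-binomial theorem (or from repeated differentiation of the geometric series).
For r = 2 and k = 10:
C(11, 1) = 39916800 / (1 * 3628800) = 11.

11


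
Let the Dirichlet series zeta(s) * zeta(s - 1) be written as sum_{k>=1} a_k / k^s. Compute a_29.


Convolution gives a_k = sum_{d | k} d * 1 = sum_{d | k} d = sigma(k), the sum of positive divisors of k.
For k = 29, the divisors are 1, 29, so
sigma(29) = 1 + 29 = 30.

30


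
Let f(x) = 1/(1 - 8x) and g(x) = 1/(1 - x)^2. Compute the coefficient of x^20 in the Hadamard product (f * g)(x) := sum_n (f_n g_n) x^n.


f has coefficients f_k = 8^k. For g = 1/(1 - x)^2 the coefficient is g_k = C(k + 1, 1) = k + 1. The Hadamard coefficient is (f * g)_k = 8^k * (k + 1).
For k = 20: 8^20 * 21 = 1152921504606846976 * 21 = 24211351596743786496.

24211351596743786496


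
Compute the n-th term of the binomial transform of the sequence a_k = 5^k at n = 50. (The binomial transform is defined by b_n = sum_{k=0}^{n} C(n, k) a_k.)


With a_k = 5^k, b_n = sum_{k=0}^{n} C(n, k) 5^k = (1 + 5)^n by the binomial theorem.
For n = 50: (1 + 5)^50 = 6^50 = 808281277464764060643139600456536293376.

808281277464764060643139600456536293376


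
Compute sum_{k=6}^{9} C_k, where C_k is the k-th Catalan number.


C_6 through C_9: 132, 429, 1430, 4862
Sum = 132 + 429 + 1430 + 4862
= 6853

6853


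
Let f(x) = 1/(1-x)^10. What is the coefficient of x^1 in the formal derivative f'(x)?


Differentiate: d/dx [ 1/(1-x)^r ] = r / (1-x)^(r+1).
Here r = 10, so f'(x) = 10 / (1-x)^11.
The expansion of 1/(1-x)^(r+1) has coefficient of x^n equal to C(n+r, r).
So the coefficient of x^1 in f'(x) is
10 * C(11, 10) = 10 * 11 = 110

110


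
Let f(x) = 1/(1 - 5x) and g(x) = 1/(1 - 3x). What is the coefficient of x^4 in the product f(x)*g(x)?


The coefficient of x^n in f*g is the Cauchy product: sum_{k=0}^{n} a^k * b^(n-k).
With a=5, b=3, n=4:
sum_{k=0}^{4} 5^k * 3^(4-k)
= 1441

1441


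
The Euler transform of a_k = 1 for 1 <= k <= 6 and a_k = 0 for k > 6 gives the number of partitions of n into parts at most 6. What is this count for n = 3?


Partitions of 3 into parts at most 6:
Using generating function (1-x)^(-1)(1-x^2)^(-1)...(1-x^6)^(-1),
the coefficient of x^3 = 3

3


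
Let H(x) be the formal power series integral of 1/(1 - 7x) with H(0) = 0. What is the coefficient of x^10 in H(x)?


1/(1 - 7x) = sum_{k>=0} 7^k x^k. Integrating termwise with H(0) = 0:
H(x) = sum_{k>=0} 7^k x^(k+1) / (k+1) = sum_{m>=1} 7^(m-1) x^m / m.
For m = 10: 7^9/10 = 40353607/10 = 40353607/10.

40353607/10


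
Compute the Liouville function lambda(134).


The Liouville function is lambda(k) = (-1)^Omega(k), where Omega(k) counts the prime factors of k with multiplicity.
Factoring: 134 = 2 * 67, so Omega(134) = 2.
lambda(134) = (-1)^2 = 1.

1


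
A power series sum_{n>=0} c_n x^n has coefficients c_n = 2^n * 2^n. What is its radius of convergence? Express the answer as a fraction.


By the root test (Cauchy-Hadamard), the radius is R = 1 / limsup_n |c_n|^(1/n).
Here |c_n|^(1/n) = (2^n * 2^n)^(1/n) = 2 * 2 = 4 for all n.
So R = 1/4 = 1/4.

1/4


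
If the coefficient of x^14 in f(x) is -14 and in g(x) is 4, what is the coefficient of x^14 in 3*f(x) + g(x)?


Scalar multiplication scales coefficients: 3 * -14 = -42.
Then add the g coefficient: -42 + 4
= -38

-38


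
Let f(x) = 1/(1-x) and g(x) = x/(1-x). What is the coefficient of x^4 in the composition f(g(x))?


First simplify the composition: f(g(x)) = 1/(1 - x/(1-x)) = (1-x)/((1-x) - x) = (1-x)/(1-2x).
Now extract the coefficient. Write (1-x)/(1-2x) = 1/(1-2x) - x/(1-2x).
The coefficient of x^n in 1/(1-2x) is 2^n, and in x/(1-2x) is 2^(n-1) (for n >= 1).
So the coefficient of x^4 is 2^4 - 2^3 = 16 - 8 = 8.

8


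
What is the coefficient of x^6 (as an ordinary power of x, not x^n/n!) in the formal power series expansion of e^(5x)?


The exponential series is e^y = sum_{k>=0} y^k / k!. Substituting y = 5x gives
e^(5x) = sum_{k>=0} 5^k x^k / k!.
So the coefficient of x^n is a^n/n! with a = 5, n = 6:
5^6 / 6! = 15625/720 = 3125/144

3125/144


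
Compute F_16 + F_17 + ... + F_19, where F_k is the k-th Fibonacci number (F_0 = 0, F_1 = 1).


Use the identity sum_{k=0}^{N} F_k = F_{N+2} - 1 (which follows from F_{k+2} - F_{k+1} = F_k). Then
sum_{k=16}^{19} F_k = (F_{21} - 1) - (F_{17} - 1) = F_{21} - F_{17}.
Computing: F_{21} = 10946, F_{17} = 1597, so
Sum = 10946 - 1597 = 9349.

9349


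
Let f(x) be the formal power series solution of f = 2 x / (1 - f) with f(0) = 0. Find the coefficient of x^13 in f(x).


Apply Lagrange inversion: f = 2 x * phi(f) with phi(t) = 1/(1 - t), so
[x^n] f = 2^n * (1/n) [t^(n-1)] phi(t)^n = 2^n * (1/n) [t^(n-1)] (1 - t)^(-n) = 2^n * (1/n) C(2n - 2, n - 1) = 2^n * C_{n-1}.
For n = 13: C_12 = C(24, 12) / 13 = 2704156/13 = 208012.
With the 2^13 = 8192 factor, the coefficient is 8192 * 208012 = 1704034304.

1704034304


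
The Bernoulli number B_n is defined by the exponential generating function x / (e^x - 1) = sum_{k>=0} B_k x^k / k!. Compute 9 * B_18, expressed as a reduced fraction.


Bernoulli numbers can also be computed recursively via B_0 = 1 and sum_{j=0}^{m} C(m+1, j) B_j = 0 for m >= 1. Odd-index Bernoulli numbers vanish for k >= 3.
Computing B_18 = 43867/798, so 9 * B_18 = 9 * 43867/798 = 131601/266.

131601/266


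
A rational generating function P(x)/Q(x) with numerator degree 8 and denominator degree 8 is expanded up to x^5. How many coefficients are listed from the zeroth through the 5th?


Expanding up to x^5 gives the coefficients for x^0, x^1, ..., x^5.
That is 5 + 1 = 6 coefficients in total.

6


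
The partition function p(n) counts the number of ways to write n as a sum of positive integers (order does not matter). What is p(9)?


Using the generating function prod_{k>=1} 1/(1-x^k), we compute p(9).
By dynamic programming over parts 1 through 9:
p(9) = 30

30


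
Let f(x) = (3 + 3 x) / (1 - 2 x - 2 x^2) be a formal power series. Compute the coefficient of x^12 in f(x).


Write f(x) = sum_{k>=0} a_k x^k. Multiplying both sides by 1 - 2 x - 2 x^2 gives
(1 - 2 x - 2 x^2) sum_{k>=0} a_k x^k = 3 + 3 x.
Matching coefficients:
 x^0: a_0 = 3
 x^1: a_1 - 2 a_0 = 3  =>  a_1 = 2*3 + 3 = 9
 x^k (k >= 2): a_k = 2 a_{k-1} + 2 a_{k-2}.
Iterating: a_2 = 24, a_3 = 66, a_4 = 180, a_5 = 492, a_6 = 1344, a_7 = 3672, a_8 = 10032, a_9 = 27408, a_10 = 74880, a_11 = 204576, a_12 = 558912.
So the coefficient of x^12 is 558912.

558912


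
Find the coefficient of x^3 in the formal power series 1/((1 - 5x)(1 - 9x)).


By partial fractions or Cauchy convolution:
The coefficient equals sum_{k=0}^{3} 5^k * 9^(3-k).
= 1484

1484


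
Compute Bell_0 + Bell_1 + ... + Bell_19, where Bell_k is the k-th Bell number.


Recall Bell_k counts set partitions of a k-set (with Bell_0 = 1 by convention).
Bell_0 through Bell_19: 1, 1, 2, 5, 15, 52, 203, 877, 4140, 21147, 115975, 678570, 4213597, 27644437, 190899322, 1382958545, 10480142147, 82864869804, 682076806159, 5832742205057
Sum = 1 + 1 + 2 + 5 + 15 + 52 + 203 + 877 + 4140 + 21147 + 115975 + 678570 + 4213597 + 27644437 + 190899322 + 1382958545 + 10480142147 + 82864869804 + 682076806159 + 5832742205057 = 6609770560056.

6609770560056


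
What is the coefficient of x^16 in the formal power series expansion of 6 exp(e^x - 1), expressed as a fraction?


exp(e^x - 1) is the exponential generating function for the Bell numbers Bell_k: exp(e^x - 1) = sum_{k>=0} Bell_k x^k / k!.
So the coefficient of x^16 in 6 exp(e^x - 1) is 6 Bell_16 / 16!.
Computing: Bell_16 = 10480142147 and 16! = 20922789888000, giving
6 * 10480142147/20922789888000 = 10480142147/3487131648000.

10480142147/3487131648000


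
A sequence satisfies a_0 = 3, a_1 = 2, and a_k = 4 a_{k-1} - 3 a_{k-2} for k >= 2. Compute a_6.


The characteristic equation is t^2 - 4 t + 3 = 0, with roots r_1 = 3 and r_2 = 1 (so c_1 = r_1 + r_2, c_2 = -r_1 r_2 as required).
One can use the closed form a_n = A r_1^n + B r_2^n, but direct iteration is more reliable:
a_0 = 3, a_1 = 2, a_2 = -1, a_3 = -10, a_4 = -37, a_5 = -118, a_6 = -361.
So a_6 = -361.

-361


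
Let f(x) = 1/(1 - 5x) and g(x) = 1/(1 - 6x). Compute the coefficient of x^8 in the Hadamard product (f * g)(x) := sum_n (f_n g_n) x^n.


f has coefficients f_k = 5^k and g has coefficients g_k = 6^k, so the Hadamard product has coefficient (f*g)_k = 5^k * 6^k = 30^k.
For k = 8: 30^8 = 656100000000.

656100000000


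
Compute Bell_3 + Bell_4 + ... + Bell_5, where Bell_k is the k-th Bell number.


Recall Bell_k counts set partitions of a k-set (with Bell_0 = 1 by convention).
Bell_3 through Bell_5: 5, 15, 52
Sum = 5 + 15 + 52 = 72.

72


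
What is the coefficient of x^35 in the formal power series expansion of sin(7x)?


The Maclaurin series is sin(t) = sum_{k>=0} (-1)^k t^(2k+1) / (2k+1)!, so substituting t = 7x, only odd powers of x are nonzero, with coefficient of x^(2k+1) equal to (-1)^k 7^(2k+1) / (2k+1)!.
Write 35 = 2*17 + 1, giving the coefficient (-1)^17 * 7^35 / 35! = -378818692265664781682717625943/10333147966386144929666651337523200000000 = -22539340290692258087863249/614812159599342234168301977600000000.

-22539340290692258087863249/614812159599342234168301977600000000


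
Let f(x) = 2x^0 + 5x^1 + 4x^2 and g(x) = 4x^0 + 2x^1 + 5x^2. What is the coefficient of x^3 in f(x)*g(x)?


Cauchy product at x^3:
5*5 + 4*2
= 33

33


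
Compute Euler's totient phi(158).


phi(n) counts integers in [1, n] coprime to n. Using the multiplicative formula phi(n) = n * prod_{p | n} (1 - 1/p):
158 = 2 * 79, so
phi(158) = 158 * (1 - 1/2) * (1 - 1/79) = 78.

78


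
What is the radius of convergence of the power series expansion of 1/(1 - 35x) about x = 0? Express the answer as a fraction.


Expanding 1/(1 - 35x) = sum_{k>=0} 35^k x^k, the series converges when |35x| < 1, i.e., |x| < 1/35.
So the radius of convergence is 1/35 = 1/35.

1/35


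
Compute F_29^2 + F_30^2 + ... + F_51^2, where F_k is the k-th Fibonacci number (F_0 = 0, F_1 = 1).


There is a standard identity sum_{k=0}^{N} F_k^2 = F_N * F_{N+1} (proved inductively from the telescoping relation F_k^2 = F_k F_{k+1} - F_{k-1} F_k). Then
sum_{k=29}^{51} F_k^2 = F_51 F_52 - F_28 F_29.
Computing: F_51 = 20365011074, F_52 = 32951280099, F_28 = 317811, F_29 = 514229.
Sum = 20365011074 * 32951280099 - 317811 * 514229 = 671053183955183183607.

671053183955183183607


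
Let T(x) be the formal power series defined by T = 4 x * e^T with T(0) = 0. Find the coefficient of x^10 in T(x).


Apply the Lagrange inversion formula: if T = 4 x * phi(T) with phi(t) = e^t, then
[x^n] T = 4^n * (1/n) [t^(n-1)] phi(t)^n = 4^n * (1/n) [t^(n-1)] e^(n t) = 4^n * (1/n) * n^(n-1) / (n-1)! = 4^n * n^(n-1) / n!.
When c = 1 this is the Cayley count of rooted labeled trees on n vertices, divided by n!.
For n = 10: 4^10 * 10^9 / 10! = 1048576 * 1000000000/3628800 = 163840000000/567.

163840000000/567
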